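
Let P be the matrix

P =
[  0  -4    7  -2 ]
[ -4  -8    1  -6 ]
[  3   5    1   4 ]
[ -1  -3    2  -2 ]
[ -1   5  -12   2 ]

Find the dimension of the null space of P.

Row reduce to echelon form.
Swap R1 ↔ R2
R3 ← R3 + (3/4)·R1: [0, -1, 7/4, -1/2]
R4 ← R4 − (1/4)·R1: [0, -1, 7/4, -1/2]
R5 ← R5 − (1/4)·R1: [0, 7, -49/4, 7/2]
R3 ← R3 − (1/4)·R2: [0, 0, 0, 0]
R4 ← R4 − (1/4)·R2: [0, 0, 0, 0]
R5 ← R5 + (7/4)·R2: [0, 0, 0, 0]
2 nonzero rows, so rank(P) = 2.
P has 4 columns; by rank–nullity, nullity = 4 − 2 = 2.

2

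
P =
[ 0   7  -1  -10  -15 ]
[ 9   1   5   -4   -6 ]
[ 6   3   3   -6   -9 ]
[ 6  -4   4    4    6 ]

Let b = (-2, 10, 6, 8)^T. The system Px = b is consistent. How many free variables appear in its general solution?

3

Row reduce the augmented matrix [P | b].
Swap R1 ↔ R2
R3 ← R3 − (2/3)·R1: [0, 7/3, -1/3, -10/3, -5, -2/3]
R4 ← R4 − (2/3)·R1: [0, -14/3, 2/3, 20/3, 10, 4/3]
R3 ← R3 − (1/3)·R2: [0, 0, 0, 0, 0, 0]
R4 ← R4 + (2/3)·R2: [0, 0, 0, 0, 0, 0]
The echelon form has 2 nonzero rows, and every pivot lies in the first 5 columns, so rank(P) = rank([P|b]) = 2.
The system is consistent.
Free variables = (unknowns) − (rank) = 5 − 2 = 3.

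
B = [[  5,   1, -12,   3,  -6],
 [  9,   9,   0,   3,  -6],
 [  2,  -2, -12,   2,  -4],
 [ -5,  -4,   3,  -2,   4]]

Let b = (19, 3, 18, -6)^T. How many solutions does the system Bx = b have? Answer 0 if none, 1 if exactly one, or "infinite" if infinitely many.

Row reduce the augmented matrix [B | b].
R2 ← R2 − (9/5)·R1: [0, 36/5, 108/5, -12/5, 24/5, -156/5]
R3 ← R3 − (2/5)·R1: [0, -12/5, -36/5, 4/5, -8/5, 52/5]
R4 ← R4 + R1: [0, -3, -9, 1, -2, 13]
R3 ← R3 + (1/3)·R2: [0, 0, 0, 0, 0, 0]
R4 ← R4 + (5/12)·R2: [0, 0, 0, 0, 0, 0]
The echelon form has 2 nonzero rows, and every pivot lies in the first 5 columns, so rank(B) = rank([B|b]) = 2.
The system is consistent.
rank = 2 < 5 unknowns, so there are infinitely many solutions.

infinite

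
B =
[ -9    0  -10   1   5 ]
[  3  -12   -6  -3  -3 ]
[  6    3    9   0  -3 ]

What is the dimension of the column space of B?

Row reduce to echelon form.
R2 ← R2 + (1/3)·R1: [0, -12, -28/3, -8/3, -4/3]
R3 ← R3 + (2/3)·R1: [0, 3, 7/3, 2/3, 1/3]
R3 ← R3 + (1/4)·R2: [0, 0, 0, 0, 0]
Echelon form has 2 nonzero rows, so rank(B) = 2.
The column space has dimension equal to the rank: 2.

2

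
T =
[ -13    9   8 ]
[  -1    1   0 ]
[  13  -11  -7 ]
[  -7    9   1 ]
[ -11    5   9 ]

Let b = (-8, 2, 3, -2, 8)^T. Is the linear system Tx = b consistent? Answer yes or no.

no

Row reduce the augmented matrix [T | b].
R2 ← R2 − (1/13)·R1: [0, 4/13, -8/13, 34/13]
R3 ← R3 + R1: [0, -2, 1, -5]
R4 ← R4 − (7/13)·R1: [0, 54/13, -43/13, 30/13]
R5 ← R5 − (11/13)·R1: [0, -34/13, 29/13, 192/13]
R3 ← R3 + (13/2)·R2: [0, 0, -3, 12]
R4 ← R4 − (27/2)·R2: [0, 0, 5, -33]
R5 ← R5 + (17/2)·R2: [0, 0, -3, 37]
R4 ← R4 + (5/3)·R3: [0, 0, 0, -13]
R5 ← R5 − R3: [0, 0, 0, 25]
R5 ← R5 + (25/13)·R4: [0, 0, 0, 0]
The echelon form has 4 nonzero rows; the last pivot sits in the augmented column, so rank(T) = 3 but rank([T|b]) = 4.
Since the ranks differ, the system is inconsistent.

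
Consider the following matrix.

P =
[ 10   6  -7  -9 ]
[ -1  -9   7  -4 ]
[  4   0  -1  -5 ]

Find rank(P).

Row reduce to echelon form.
R2 ← R2 + (1/10)·R1: [0, -42/5, 63/10, -49/10]
R3 ← R3 − (2/5)·R1: [0, -12/5, 9/5, -7/5]
R3 ← R3 − (2/7)·R2: [0, 0, 0, 0]
Echelon form has 2 nonzero rows, so rank(P) = 2.

2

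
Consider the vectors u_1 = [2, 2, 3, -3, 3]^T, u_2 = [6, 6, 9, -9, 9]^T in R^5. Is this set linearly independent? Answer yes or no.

no

Form the matrix with these vectors as rows and row reduce.
R2 ← R2 − (3)·R1: [0, 0, 0, 0, 0]
1 nonzero row, so the 2 vectors span a space of dimension 1.
Since 1 < 2, the vectors are linearly dependent.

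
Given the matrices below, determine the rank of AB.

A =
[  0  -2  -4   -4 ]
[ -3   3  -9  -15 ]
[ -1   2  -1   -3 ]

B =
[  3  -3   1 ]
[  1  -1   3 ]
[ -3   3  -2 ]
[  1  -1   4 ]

2

First compute AB:
[[  6,  -6, -14],
 [  6,  -6, -36],
 [ -1,   1,  -5]]
Now row reduce the product.
R2 ← R2 − R1: [0, 0, -22]
R3 ← R3 + (1/6)·R1: [0, 0, -22/3]
R3 ← R3 − (1/3)·R2: [0, 0, 0]
2 nonzero rows, so rank(AB) = 2.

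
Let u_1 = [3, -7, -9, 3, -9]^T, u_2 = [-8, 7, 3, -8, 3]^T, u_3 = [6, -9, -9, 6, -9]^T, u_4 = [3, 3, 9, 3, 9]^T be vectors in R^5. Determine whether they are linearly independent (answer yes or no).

no

Form the matrix with these vectors as rows and row reduce.
R2 ← R2 + (8/3)·R1: [0, -35/3, -21, 0, -21]
R3 ← R3 − (2)·R1: [0, 5, 9, 0, 9]
R4 ← R4 − R1: [0, 10, 18, 0, 18]
R3 ← R3 + (3/7)·R2: [0, 0, 0, 0, 0]
R4 ← R4 + (6/7)·R2: [0, 0, 0, 0, 0]
2 nonzero rows, so the 4 vectors span a space of dimension 2.
Since 2 < 4, the vectors are linearly dependent.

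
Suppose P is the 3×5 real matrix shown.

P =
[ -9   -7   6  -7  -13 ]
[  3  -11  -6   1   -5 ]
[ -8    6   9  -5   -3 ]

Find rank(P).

Row reduce to echelon form.
R2 ← R2 + (1/3)·R1: [0, -40/3, -4, -4/3, -28/3]
R3 ← R3 − (8/9)·R1: [0, 110/9, 11/3, 11/9, 77/9]
R3 ← R3 + (11/12)·R2: [0, 0, 0, 0, 0]
Echelon form has 2 nonzero rows, so rank(P) = 2.

2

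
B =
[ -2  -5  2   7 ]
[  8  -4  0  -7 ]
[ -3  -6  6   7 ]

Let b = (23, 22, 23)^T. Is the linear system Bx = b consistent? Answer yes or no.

yes

Row reduce the augmented matrix [B | b].
R2 ← R2 + (4)·R1: [0, -24, 8, 21, 114]
R3 ← R3 − (3/2)·R1: [0, 3/2, 3, -7/2, -23/2]
R3 ← R3 + (1/16)·R2: [0, 0, 7/2, -35/16, -35/8]
The echelon form has 3 nonzero rows, and every pivot lies in the first 4 columns, so rank(B) = rank([B|b]) = 3.
The system is consistent.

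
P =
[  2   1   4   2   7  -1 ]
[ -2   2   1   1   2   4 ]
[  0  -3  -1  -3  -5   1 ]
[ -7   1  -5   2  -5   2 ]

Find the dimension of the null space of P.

2

Row reduce to echelon form.
R2 ← R2 + R1: [0, 3, 5, 3, 9, 3]
R4 ← R4 + (7/2)·R1: [0, 9/2, 9, 9, 39/2, -3/2]
R3 ← R3 + R2: [0, 0, 4, 0, 4, 4]
R4 ← R4 − (3/2)·R2: [0, 0, 3/2, 9/2, 6, -6]
R4 ← R4 − (3/8)·R3: [0, 0, 0, 9/2, 9/2, -15/2]
4 nonzero rows, so rank(P) = 4.
P has 6 columns; by rank–nullity, nullity = 6 − 4 = 2.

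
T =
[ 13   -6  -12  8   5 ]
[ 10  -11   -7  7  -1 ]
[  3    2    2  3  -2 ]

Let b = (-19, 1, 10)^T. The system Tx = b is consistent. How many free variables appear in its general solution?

2

Row reduce the augmented matrix [T | b].
R2 ← R2 − (10/13)·R1: [0, -83/13, 29/13, 11/13, -63/13, 203/13]
R3 ← R3 − (3/13)·R1: [0, 44/13, 62/13, 15/13, -41/13, 187/13]
R3 ← R3 + (44/83)·R2: [0, 0, 494/83, 133/83, -475/83, 1881/83]
The echelon form has 3 nonzero rows, and every pivot lies in the first 5 columns, so rank(T) = rank([T|b]) = 3.
The system is consistent.
Free variables = (unknowns) − (rank) = 5 − 3 = 2.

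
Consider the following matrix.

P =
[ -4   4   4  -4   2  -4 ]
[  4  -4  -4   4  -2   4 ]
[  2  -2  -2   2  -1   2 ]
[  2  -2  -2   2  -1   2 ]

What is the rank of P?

1

Row reduce to echelon form.
R2 ← R2 + R1: [0, 0, 0, 0, 0, 0]
R3 ← R3 + (1/2)·R1: [0, 0, 0, 0, 0, 0]
R4 ← R4 + (1/2)·R1: [0, 0, 0, 0, 0, 0]
Echelon form has 1 nonzero row, so rank(P) = 1.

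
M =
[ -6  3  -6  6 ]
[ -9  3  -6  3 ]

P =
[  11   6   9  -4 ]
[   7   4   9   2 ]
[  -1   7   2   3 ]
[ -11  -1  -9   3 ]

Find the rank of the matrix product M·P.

First compute MP:
[[-105, -72, -93,  30],
 [-105, -87, -93,  33]]
Now row reduce the product.
R2 ← R2 − R1: [0, -15, 0, 3]
2 nonzero rows, so rank(MP) = 2.

2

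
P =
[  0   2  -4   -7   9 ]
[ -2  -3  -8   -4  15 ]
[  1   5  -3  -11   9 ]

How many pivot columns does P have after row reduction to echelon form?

3

Row reduce to echelon form.
Swap R1 ↔ R2
R3 ← R3 + (1/2)·R1: [0, 7/2, -7, -13, 33/2]
R3 ← R3 − (7/4)·R2: [0, 0, 0, -3/4, 3/4]
Echelon form has 3 nonzero rows, so rank(P) = 3.
Each nonzero row contributes one pivot column: 3 pivot columns.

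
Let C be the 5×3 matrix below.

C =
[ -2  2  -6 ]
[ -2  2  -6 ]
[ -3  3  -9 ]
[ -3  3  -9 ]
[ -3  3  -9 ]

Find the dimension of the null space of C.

2

Row reduce to echelon form.
R2 ← R2 − R1: [0, 0, 0]
R3 ← R3 − (3/2)·R1: [0, 0, 0]
R4 ← R4 − (3/2)·R1: [0, 0, 0]
R5 ← R5 − (3/2)·R1: [0, 0, 0]
1 nonzero row, so rank(C) = 1.
C has 3 columns; by rank–nullity, nullity = 3 − 1 = 2.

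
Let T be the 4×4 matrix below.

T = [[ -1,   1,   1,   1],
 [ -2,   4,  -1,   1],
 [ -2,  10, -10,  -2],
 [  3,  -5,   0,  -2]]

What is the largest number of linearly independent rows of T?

2

Row reduce to echelon form.
R2 ← R2 − (2)·R1: [0, 2, -3, -1]
R3 ← R3 − (2)·R1: [0, 8, -12, -4]
R4 ← R4 + (3)·R1: [0, -2, 3, 1]
R3 ← R3 − (4)·R2: [0, 0, 0, 0]
R4 ← R4 + R2: [0, 0, 0, 0]
Echelon form has 2 nonzero rows, so rank(T) = 2.
The rank gives the maximum number of linearly independent rows: 2.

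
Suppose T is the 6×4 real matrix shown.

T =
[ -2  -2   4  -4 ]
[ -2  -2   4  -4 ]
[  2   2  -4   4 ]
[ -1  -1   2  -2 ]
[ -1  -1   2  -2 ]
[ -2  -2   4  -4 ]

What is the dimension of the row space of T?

Row reduce to echelon form.
R2 ← R2 − R1: [0, 0, 0, 0]
R3 ← R3 + R1: [0, 0, 0, 0]
R4 ← R4 − (1/2)·R1: [0, 0, 0, 0]
R5 ← R5 − (1/2)·R1: [0, 0, 0, 0]
R6 ← R6 − R1: [0, 0, 0, 0]
Echelon form has 1 nonzero row, so rank(T) = 1.
The row space has dimension equal to the rank: 1.

1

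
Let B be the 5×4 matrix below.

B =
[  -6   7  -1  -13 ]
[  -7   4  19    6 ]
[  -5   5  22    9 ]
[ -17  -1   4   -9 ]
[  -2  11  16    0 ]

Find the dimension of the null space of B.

1

Row reduce to echelon form.
R2 ← R2 − (7/6)·R1: [0, -25/6, 121/6, 127/6]
R3 ← R3 − (5/6)·R1: [0, -5/6, 137/6, 119/6]
R4 ← R4 − (17/6)·R1: [0, -125/6, 41/6, 167/6]
R5 ← R5 − (1/3)·R1: [0, 26/3, 49/3, 13/3]
R3 ← R3 − (1/5)·R2: [0, 0, 94/5, 78/5]
R4 ← R4 − (5)·R2: [0, 0, -94, -78]
R5 ← R5 + (52/25)·R2: [0, 0, 1457/25, 1209/25]
R4 ← R4 + (5)·R3: [0, 0, 0, 0]
R5 ← R5 − (31/10)·R3: [0, 0, 0, 0]
3 nonzero rows, so rank(B) = 3.
B has 4 columns; by rank–nullity, nullity = 4 − 3 = 1.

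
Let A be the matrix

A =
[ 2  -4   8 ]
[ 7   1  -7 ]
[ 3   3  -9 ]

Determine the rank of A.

2

Row reduce to echelon form.
R2 ← R2 − (7/2)·R1: [0, 15, -35]
R3 ← R3 − (3/2)·R1: [0, 9, -21]
R3 ← R3 − (3/5)·R2: [0, 0, 0]
Echelon form has 2 nonzero rows, so rank(A) = 2.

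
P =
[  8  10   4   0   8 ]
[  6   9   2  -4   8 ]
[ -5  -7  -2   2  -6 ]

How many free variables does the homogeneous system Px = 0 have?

Row reduce to echelon form.
R2 ← R2 − (3/4)·R1: [0, 3/2, -1, -4, 2]
R3 ← R3 + (5/8)·R1: [0, -3/4, 1/2, 2, -1]
R3 ← R3 + (1/2)·R2: [0, 0, 0, 0, 0]
2 nonzero rows, so rank(P) = 2.
P has 5 columns; by rank–nullity, nullity = 5 − 2 = 3.

3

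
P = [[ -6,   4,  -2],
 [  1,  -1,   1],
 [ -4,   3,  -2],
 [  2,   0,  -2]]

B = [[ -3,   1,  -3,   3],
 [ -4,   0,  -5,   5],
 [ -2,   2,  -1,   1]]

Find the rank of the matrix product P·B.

2

First compute PB:
[[  6, -10,   0,   0],
 [ -1,   3,   1,  -1],
 [  4,  -8,  -1,   1],
 [ -2,  -2,  -4,   4]]
Now row reduce the product.
R2 ← R2 + (1/6)·R1: [0, 4/3, 1, -1]
R3 ← R3 − (2/3)·R1: [0, -4/3, -1, 1]
R4 ← R4 + (1/3)·R1: [0, -16/3, -4, 4]
R3 ← R3 + R2: [0, 0, 0, 0]
R4 ← R4 + (4)·R2: [0, 0, 0, 0]
2 nonzero rows, so rank(PB) = 2.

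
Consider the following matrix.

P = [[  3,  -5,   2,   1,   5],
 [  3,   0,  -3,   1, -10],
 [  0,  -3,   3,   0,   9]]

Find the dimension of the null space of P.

Row reduce to echelon form.
R2 ← R2 − R1: [0, 5, -5, 0, -15]
R3 ← R3 + (3/5)·R2: [0, 0, 0, 0, 0]
2 nonzero rows, so rank(P) = 2.
P has 5 columns; by rank–nullity, nullity = 5 − 2 = 3.

3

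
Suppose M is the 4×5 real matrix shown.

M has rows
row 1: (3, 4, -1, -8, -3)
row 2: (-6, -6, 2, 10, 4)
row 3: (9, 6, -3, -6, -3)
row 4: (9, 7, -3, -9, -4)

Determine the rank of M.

2

Row reduce to echelon form.
R2 ← R2 + (2)·R1: [0, 2, 0, -6, -2]
R3 ← R3 − (3)·R1: [0, -6, 0, 18, 6]
R4 ← R4 − (3)·R1: [0, -5, 0, 15, 5]
R3 ← R3 + (3)·R2: [0, 0, 0, 0, 0]
R4 ← R4 + (5/2)·R2: [0, 0, 0, 0, 0]
Echelon form has 2 nonzero rows, so rank(M) = 2.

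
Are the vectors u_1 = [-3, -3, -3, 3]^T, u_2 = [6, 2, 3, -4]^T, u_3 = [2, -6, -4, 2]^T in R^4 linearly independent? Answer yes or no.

Form the matrix with these vectors as rows and row reduce.
R2 ← R2 + (2)·R1: [0, -4, -3, 2]
R3 ← R3 + (2/3)·R1: [0, -8, -6, 4]
R3 ← R3 − (2)·R2: [0, 0, 0, 0]
2 nonzero rows, so the 3 vectors span a space of dimension 2.
Since 2 < 3, the vectors are linearly dependent.

no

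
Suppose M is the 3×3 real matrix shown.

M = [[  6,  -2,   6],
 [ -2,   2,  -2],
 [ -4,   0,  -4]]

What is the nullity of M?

Row reduce to echelon form.
R2 ← R2 + (1/3)·R1: [0, 4/3, 0]
R3 ← R3 + (2/3)·R1: [0, -4/3, 0]
R3 ← R3 + R2: [0, 0, 0]
2 nonzero rows, so rank(M) = 2.
M has 3 columns; by rank–nullity, nullity = 3 − 2 = 1.

1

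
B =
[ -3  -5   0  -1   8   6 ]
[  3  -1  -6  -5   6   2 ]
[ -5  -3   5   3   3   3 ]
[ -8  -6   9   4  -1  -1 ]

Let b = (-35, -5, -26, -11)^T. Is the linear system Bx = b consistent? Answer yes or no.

yes

Row reduce the augmented matrix [B | b].
R2 ← R2 + R1: [0, -6, -6, -6, 14, 8, -40]
R3 ← R3 − (5/3)·R1: [0, 16/3, 5, 14/3, -31/3, -7, 97/3]
R4 ← R4 − (8/3)·R1: [0, 22/3, 9, 20/3, -67/3, -17, 247/3]
R3 ← R3 + (8/9)·R2: [0, 0, -1/3, -2/3, 19/9, 1/9, -29/9]
R4 ← R4 + (11/9)·R2: [0, 0, 5/3, -2/3, -47/9, -65/9, 301/9]
R4 ← R4 + (5)·R3: [0, 0, 0, -4, 16/3, -20/3, 52/3]
The echelon form has 4 nonzero rows, and every pivot lies in the first 6 columns, so rank(B) = rank([B|b]) = 4.
The system is consistent.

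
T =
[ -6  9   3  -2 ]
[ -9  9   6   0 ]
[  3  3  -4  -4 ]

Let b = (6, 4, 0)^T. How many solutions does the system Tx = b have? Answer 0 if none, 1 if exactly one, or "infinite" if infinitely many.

Row reduce the augmented matrix [T | b].
R2 ← R2 − (3/2)·R1: [0, -9/2, 3/2, 3, -5]
R3 ← R3 + (1/2)·R1: [0, 15/2, -5/2, -5, 3]
R3 ← R3 + (5/3)·R2: [0, 0, 0, 0, -16/3]
The echelon form has 3 nonzero rows; the last pivot sits in the augmented column, so rank(T) = 2 but rank([T|b]) = 3.
Since the ranks differ, the system is inconsistent.
It has no solutions.

0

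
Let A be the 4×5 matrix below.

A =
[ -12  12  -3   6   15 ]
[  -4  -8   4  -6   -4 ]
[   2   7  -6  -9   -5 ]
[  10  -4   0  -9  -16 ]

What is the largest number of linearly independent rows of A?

Row reduce to echelon form.
R2 ← R2 − (1/3)·R1: [0, -12, 5, -8, -9]
R3 ← R3 + (1/6)·R1: [0, 9, -13/2, -8, -5/2]
R4 ← R4 + (5/6)·R1: [0, 6, -5/2, -4, -7/2]
R3 ← R3 + (3/4)·R2: [0, 0, -11/4, -14, -37/4]
R4 ← R4 + (1/2)·R2: [0, 0, 0, -8, -8]
Echelon form has 4 nonzero rows, so rank(A) = 4.
The rank gives the maximum number of linearly independent rows: 4.

4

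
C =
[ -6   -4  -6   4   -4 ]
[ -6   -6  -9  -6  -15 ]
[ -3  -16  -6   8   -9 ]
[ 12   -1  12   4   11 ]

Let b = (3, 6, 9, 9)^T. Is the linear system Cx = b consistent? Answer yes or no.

no

Row reduce the augmented matrix [C | b].
R2 ← R2 − R1: [0, -2, -3, -10, -11, 3]
R3 ← R3 − (1/2)·R1: [0, -14, -3, 6, -7, 15/2]
R4 ← R4 + (2)·R1: [0, -9, 0, 12, 3, 15]
R3 ← R3 − (7)·R2: [0, 0, 18, 76, 70, -27/2]
R4 ← R4 − (9/2)·R2: [0, 0, 27/2, 57, 105/2, 3/2]
R4 ← R4 − (3/4)·R3: [0, 0, 0, 0, 0, 93/8]
The echelon form has 4 nonzero rows; the last pivot sits in the augmented column, so rank(C) = 3 but rank([C|b]) = 4.
Since the ranks differ, the system is inconsistent.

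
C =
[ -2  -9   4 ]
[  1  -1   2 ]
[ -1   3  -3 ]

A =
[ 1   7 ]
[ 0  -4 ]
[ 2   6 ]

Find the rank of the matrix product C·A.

First compute CA:
[[  6,  46],
 [  5,  23],
 [ -7, -37]]
Now row reduce the product.
R2 ← R2 − (5/6)·R1: [0, -46/3]
R3 ← R3 + (7/6)·R1: [0, 50/3]
R3 ← R3 + (25/23)·R2: [0, 0]
2 nonzero rows, so rank(CA) = 2.

2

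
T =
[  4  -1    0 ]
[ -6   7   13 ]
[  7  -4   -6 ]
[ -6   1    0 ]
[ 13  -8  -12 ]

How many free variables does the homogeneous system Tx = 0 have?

0

Row reduce to echelon form.
R2 ← R2 + (3/2)·R1: [0, 11/2, 13]
R3 ← R3 − (7/4)·R1: [0, -9/4, -6]
R4 ← R4 + (3/2)·R1: [0, -1/2, 0]
R5 ← R5 − (13/4)·R1: [0, -19/4, -12]
R3 ← R3 + (9/22)·R2: [0, 0, -15/22]
R4 ← R4 + (1/11)·R2: [0, 0, 13/11]
R5 ← R5 + (19/22)·R2: [0, 0, -17/22]
R4 ← R4 + (26/15)·R3: [0, 0, 0]
R5 ← R5 − (17/15)·R3: [0, 0, 0]
3 nonzero rows, so rank(T) = 3.
T has 3 columns; by rank–nullity, nullity = 3 − 3 = 0.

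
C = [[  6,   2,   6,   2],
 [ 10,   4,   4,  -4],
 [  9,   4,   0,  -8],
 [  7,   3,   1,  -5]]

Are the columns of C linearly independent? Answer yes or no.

no

Row reduce C to echelon form.
R2 ← R2 − (5/3)·R1: [0, 2/3, -6, -22/3]
R3 ← R3 − (3/2)·R1: [0, 1, -9, -11]
R4 ← R4 − (7/6)·R1: [0, 2/3, -6, -22/3]
R3 ← R3 − (3/2)·R2: [0, 0, 0, 0]
R4 ← R4 − R2: [0, 0, 0, 0]
2 pivots among 4 columns.
Only 2 < 4 pivot columns, so the columns are linearly dependent.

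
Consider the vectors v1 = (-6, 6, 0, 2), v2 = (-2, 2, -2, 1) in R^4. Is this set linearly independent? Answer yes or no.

Form the matrix with these vectors as rows and row reduce.
R2 ← R2 − (1/3)·R1: [0, 0, -2, 1/3]
2 nonzero rows, so the 2 vectors span a space of dimension 2.
Since 2 = 2, the vectors are linearly independent.

yes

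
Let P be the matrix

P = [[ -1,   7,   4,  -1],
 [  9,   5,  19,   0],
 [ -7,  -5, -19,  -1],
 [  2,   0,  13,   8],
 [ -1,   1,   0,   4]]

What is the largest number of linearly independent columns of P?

Row reduce to echelon form.
R2 ← R2 + (9)·R1: [0, 68, 55, -9]
R3 ← R3 − (7)·R1: [0, -54, -47, 6]
R4 ← R4 + (2)·R1: [0, 14, 21, 6]
R5 ← R5 − R1: [0, -6, -4, 5]
R3 ← R3 + (27/34)·R2: [0, 0, -113/34, -39/34]
R4 ← R4 − (7/34)·R2: [0, 0, 329/34, 267/34]
R5 ← R5 + (3/34)·R2: [0, 0, 29/34, 143/34]
R4 ← R4 + (329/113)·R3: [0, 0, 0, 510/113]
R5 ← R5 + (29/113)·R3: [0, 0, 0, 442/113]
R5 ← R5 − (13/15)·R4: [0, 0, 0, 0]
Echelon form has 4 nonzero rows, so rank(P) = 4.
The rank gives the maximum number of linearly independent columns: 4.

4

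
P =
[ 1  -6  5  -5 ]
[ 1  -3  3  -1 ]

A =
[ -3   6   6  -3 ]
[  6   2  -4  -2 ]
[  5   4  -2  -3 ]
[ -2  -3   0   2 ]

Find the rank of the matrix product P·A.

2

First compute PA:
[[ -4,  29,  20, -16],
 [ -4,  15,  12,  -8]]
Now row reduce the product.
R2 ← R2 − R1: [0, -14, -8, 8]
2 nonzero rows, so rank(PA) = 2.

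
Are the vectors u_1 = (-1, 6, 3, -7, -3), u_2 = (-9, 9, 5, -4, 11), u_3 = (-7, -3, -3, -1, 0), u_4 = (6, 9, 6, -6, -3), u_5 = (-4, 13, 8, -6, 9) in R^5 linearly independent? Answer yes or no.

no

Form the matrix with these vectors as rows and row reduce.
R2 ← R2 − (9)·R1: [0, -45, -22, 59, 38]
R3 ← R3 − (7)·R1: [0, -45, -24, 48, 21]
R4 ← R4 + (6)·R1: [0, 45, 24, -48, -21]
R5 ← R5 − (4)·R1: [0, -11, -4, 22, 21]
R3 ← R3 − R2: [0, 0, -2, -11, -17]
R4 ← R4 + R2: [0, 0, 2, 11, 17]
R5 ← R5 − (11/45)·R2: [0, 0, 62/45, 341/45, 527/45]
R4 ← R4 + R3: [0, 0, 0, 0, 0]
R5 ← R5 + (31/45)·R3: [0, 0, 0, 0, 0]
3 nonzero rows, so the 5 vectors span a space of dimension 3.
Since 3 < 5, the vectors are linearly dependent.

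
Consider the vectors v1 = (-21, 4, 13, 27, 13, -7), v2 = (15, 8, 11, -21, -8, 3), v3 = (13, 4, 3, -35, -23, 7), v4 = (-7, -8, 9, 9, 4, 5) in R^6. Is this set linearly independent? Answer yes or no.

Form the matrix with these vectors as rows and row reduce.
R2 ← R2 + (5/7)·R1: [0, 76/7, 142/7, -12/7, 9/7, -2]
R3 ← R3 + (13/21)·R1: [0, 136/21, 232/21, -128/7, -314/21, 8/3]
R4 ← R4 − (1/3)·R1: [0, -28/3, 14/3, 0, -1/3, 22/3]
R3 ← R3 − (34/57)·R2: [0, 0, -20/19, -328/19, -896/57, 220/57]
R4 ← R4 + (49/57)·R2: [0, 0, 420/19, -28/19, 44/57, 320/57]
R4 ← R4 + (21)·R3: [0, 0, 0, -364, -988/3, 260/3]
4 nonzero rows, so the 4 vectors span a space of dimension 4.
Since 4 = 4, the vectors are linearly independent.

yes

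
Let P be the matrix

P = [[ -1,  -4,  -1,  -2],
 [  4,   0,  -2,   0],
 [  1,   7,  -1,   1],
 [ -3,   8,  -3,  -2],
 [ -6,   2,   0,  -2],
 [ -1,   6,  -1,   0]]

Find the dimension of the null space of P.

1

Row reduce to echelon form.
R2 ← R2 + (4)·R1: [0, -16, -6, -8]
R3 ← R3 + R1: [0, 3, -2, -1]
R4 ← R4 − (3)·R1: [0, 20, 0, 4]
R5 ← R5 − (6)·R1: [0, 26, 6, 10]
R6 ← R6 − R1: [0, 10, 0, 2]
R3 ← R3 + (3/16)·R2: [0, 0, -25/8, -5/2]
R4 ← R4 + (5/4)·R2: [0, 0, -15/2, -6]
R5 ← R5 + (13/8)·R2: [0, 0, -15/4, -3]
R6 ← R6 + (5/8)·R2: [0, 0, -15/4, -3]
R4 ← R4 − (12/5)·R3: [0, 0, 0, 0]
R5 ← R5 − (6/5)·R3: [0, 0, 0, 0]
R6 ← R6 − (6/5)·R3: [0, 0, 0, 0]
3 nonzero rows, so rank(P) = 3.
P has 4 columns; by rank–nullity, nullity = 4 − 3 = 1.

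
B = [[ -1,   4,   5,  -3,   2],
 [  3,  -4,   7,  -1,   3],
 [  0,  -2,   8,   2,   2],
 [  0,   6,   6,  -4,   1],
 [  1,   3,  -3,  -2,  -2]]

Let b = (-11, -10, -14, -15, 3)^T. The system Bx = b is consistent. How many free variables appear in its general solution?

1

Row reduce the augmented matrix [B | b].
R2 ← R2 + (3)·R1: [0, 8, 22, -10, 9, -43]
R5 ← R5 + R1: [0, 7, 2, -5, 0, -8]
R3 ← R3 + (1/4)·R2: [0, 0, 27/2, -1/2, 17/4, -99/4]
R4 ← R4 − (3/4)·R2: [0, 0, -21/2, 7/2, -23/4, 69/4]
R5 ← R5 − (7/8)·R2: [0, 0, -69/4, 15/4, -63/8, 237/8]
R4 ← R4 + (7/9)·R3: [0, 0, 0, 28/9, -22/9, -2]
R5 ← R5 + (23/18)·R3: [0, 0, 0, 28/9, -22/9, -2]
R5 ← R5 − R4: [0, 0, 0, 0, 0, 0]
The echelon form has 4 nonzero rows, and every pivot lies in the first 5 columns, so rank(B) = rank([B|b]) = 4.
The system is consistent.
Free variables = (unknowns) − (rank) = 5 − 4 = 1.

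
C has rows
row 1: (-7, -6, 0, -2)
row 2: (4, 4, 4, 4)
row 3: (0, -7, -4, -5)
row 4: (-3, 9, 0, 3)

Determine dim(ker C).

Row reduce to echelon form.
R2 ← R2 + (4/7)·R1: [0, 4/7, 4, 20/7]
R4 ← R4 − (3/7)·R1: [0, 81/7, 0, 27/7]
R3 ← R3 + (49/4)·R2: [0, 0, 45, 30]
R4 ← R4 − (81/4)·R2: [0, 0, -81, -54]
R4 ← R4 + (9/5)·R3: [0, 0, 0, 0]
3 nonzero rows, so rank(C) = 3.
C has 4 columns; by rank–nullity, nullity = 4 − 3 = 1.

1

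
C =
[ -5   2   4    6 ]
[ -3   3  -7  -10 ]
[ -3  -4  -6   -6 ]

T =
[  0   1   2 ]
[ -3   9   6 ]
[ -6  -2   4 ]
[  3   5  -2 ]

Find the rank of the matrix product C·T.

3

First compute CT:
[[-12,  35,   6],
 [  3, -12,   4],
 [ 30, -57, -42]]
Now row reduce the product.
R2 ← R2 + (1/4)·R1: [0, -13/4, 11/2]
R3 ← R3 + (5/2)·R1: [0, 61/2, -27]
R3 ← R3 + (122/13)·R2: [0, 0, 320/13]
3 nonzero rows, so rank(CT) = 3.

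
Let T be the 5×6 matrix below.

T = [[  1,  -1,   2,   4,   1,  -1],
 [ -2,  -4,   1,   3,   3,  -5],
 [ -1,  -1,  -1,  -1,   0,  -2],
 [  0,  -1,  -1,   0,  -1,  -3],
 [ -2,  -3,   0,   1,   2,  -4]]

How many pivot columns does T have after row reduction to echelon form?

Row reduce to echelon form.
R2 ← R2 + (2)·R1: [0, -6, 5, 11, 5, -7]
R3 ← R3 + R1: [0, -2, 1, 3, 1, -3]
R5 ← R5 + (2)·R1: [0, -5, 4, 9, 4, -6]
R3 ← R3 − (1/3)·R2: [0, 0, -2/3, -2/3, -2/3, -2/3]
R4 ← R4 − (1/6)·R2: [0, 0, -11/6, -11/6, -11/6, -11/6]
R5 ← R5 − (5/6)·R2: [0, 0, -1/6, -1/6, -1/6, -1/6]
R4 ← R4 − (11/4)·R3: [0, 0, 0, 0, 0, 0]
R5 ← R5 − (1/4)·R3: [0, 0, 0, 0, 0, 0]
Echelon form has 3 nonzero rows, so rank(T) = 3.
Each nonzero row contributes one pivot column: 3 pivot columns.

3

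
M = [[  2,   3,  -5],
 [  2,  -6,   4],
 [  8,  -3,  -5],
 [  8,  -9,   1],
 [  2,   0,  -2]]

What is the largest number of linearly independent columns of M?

Row reduce to echelon form.
R2 ← R2 − R1: [0, -9, 9]
R3 ← R3 − (4)·R1: [0, -15, 15]
R4 ← R4 − (4)·R1: [0, -21, 21]
R5 ← R5 − R1: [0, -3, 3]
R3 ← R3 − (5/3)·R2: [0, 0, 0]
R4 ← R4 − (7/3)·R2: [0, 0, 0]
R5 ← R5 − (1/3)·R2: [0, 0, 0]
Echelon form has 2 nonzero rows, so rank(M) = 2.
The rank gives the maximum number of linearly independent columns: 2.

2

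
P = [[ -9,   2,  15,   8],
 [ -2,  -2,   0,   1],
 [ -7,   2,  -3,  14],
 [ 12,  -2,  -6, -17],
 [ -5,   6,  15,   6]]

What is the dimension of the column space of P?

3

Row reduce to echelon form.
R2 ← R2 − (2/9)·R1: [0, -22/9, -10/3, -7/9]
R3 ← R3 − (7/9)·R1: [0, 4/9, -44/3, 70/9]
R4 ← R4 + (4/3)·R1: [0, 2/3, 14, -19/3]
R5 ← R5 − (5/9)·R1: [0, 44/9, 20/3, 14/9]
R3 ← R3 + (2/11)·R2: [0, 0, -168/11, 84/11]
R4 ← R4 + (3/11)·R2: [0, 0, 144/11, -72/11]
R5 ← R5 + (2)·R2: [0, 0, 0, 0]
R4 ← R4 + (6/7)·R3: [0, 0, 0, 0]
Echelon form has 3 nonzero rows, so rank(P) = 3.
The column space has dimension equal to the rank: 3.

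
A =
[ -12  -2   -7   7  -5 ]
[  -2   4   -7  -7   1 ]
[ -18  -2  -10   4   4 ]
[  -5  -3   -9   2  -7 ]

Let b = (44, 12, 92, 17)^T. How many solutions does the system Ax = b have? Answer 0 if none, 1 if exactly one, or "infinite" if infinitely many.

infinite

Row reduce the augmented matrix [A | b].
R2 ← R2 − (1/6)·R1: [0, 13/3, -35/6, -49/6, 11/6, 14/3]
R3 ← R3 − (3/2)·R1: [0, 1, 1/2, -13/2, 23/2, 26]
R4 ← R4 − (5/12)·R1: [0, -13/6, -73/12, -11/12, -59/12, -4/3]
R3 ← R3 − (3/13)·R2: [0, 0, 24/13, -60/13, 144/13, 324/13]
R4 ← R4 + (1/2)·R2: [0, 0, -9, -5, -4, 1]
R4 ← R4 + (39/8)·R3: [0, 0, 0, -55/2, 50, 245/2]
The echelon form has 4 nonzero rows, and every pivot lies in the first 5 columns, so rank(A) = rank([A|b]) = 4.
The system is consistent.
rank = 4 < 5 unknowns, so there are infinitely many solutions.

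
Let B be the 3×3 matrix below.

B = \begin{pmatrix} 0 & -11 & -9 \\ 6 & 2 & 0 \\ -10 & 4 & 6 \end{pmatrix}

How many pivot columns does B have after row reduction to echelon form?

Row reduce to echelon form.
Swap R1 ↔ R2
R3 ← R3 + (5/3)·R1: [0, 22/3, 6]
R3 ← R3 + (2/3)·R2: [0, 0, 0]
Echelon form has 2 nonzero rows, so rank(B) = 2.
Each nonzero row contributes one pivot column: 2 pivot columns.

2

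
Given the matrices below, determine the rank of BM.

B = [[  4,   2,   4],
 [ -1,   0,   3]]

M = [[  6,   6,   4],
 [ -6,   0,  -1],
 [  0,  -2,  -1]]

2

First compute BM:
[[ 12,  16,  10],
 [ -6, -12,  -7]]
Now row reduce the product.
R2 ← R2 + (1/2)·R1: [0, -4, -2]
2 nonzero rows, so rank(BM) = 2.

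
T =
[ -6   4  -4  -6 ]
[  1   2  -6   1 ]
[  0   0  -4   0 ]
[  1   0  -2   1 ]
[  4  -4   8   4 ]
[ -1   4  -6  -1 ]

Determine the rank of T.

3

Row reduce to echelon form.
R2 ← R2 + (1/6)·R1: [0, 8/3, -20/3, 0]
R4 ← R4 + (1/6)·R1: [0, 2/3, -8/3, 0]
R5 ← R5 + (2/3)·R1: [0, -4/3, 16/3, 0]
R6 ← R6 − (1/6)·R1: [0, 10/3, -16/3, 0]
R4 ← R4 − (1/4)·R2: [0, 0, -1, 0]
R5 ← R5 + (1/2)·R2: [0, 0, 2, 0]
R6 ← R6 − (5/4)·R2: [0, 0, 3, 0]
R4 ← R4 − (1/4)·R3: [0, 0, 0, 0]
R5 ← R5 + (1/2)·R3: [0, 0, 0, 0]
R6 ← R6 + (3/4)·R3: [0, 0, 0, 0]
Echelon form has 3 nonzero rows, so rank(T) = 3.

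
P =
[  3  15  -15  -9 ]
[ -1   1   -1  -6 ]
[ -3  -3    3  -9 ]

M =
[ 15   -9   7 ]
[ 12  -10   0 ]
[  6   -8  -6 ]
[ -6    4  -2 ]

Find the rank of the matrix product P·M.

2

First compute PM:
[[189, -93, 129],
 [ 27, -17,  11],
 [ -9,  -3, -21]]
Now row reduce the product.
R2 ← R2 − (1/7)·R1: [0, -26/7, -52/7]
R3 ← R3 + (1/21)·R1: [0, -52/7, -104/7]
R3 ← R3 − (2)·R2: [0, 0, 0]
2 nonzero rows, so rank(PM) = 2.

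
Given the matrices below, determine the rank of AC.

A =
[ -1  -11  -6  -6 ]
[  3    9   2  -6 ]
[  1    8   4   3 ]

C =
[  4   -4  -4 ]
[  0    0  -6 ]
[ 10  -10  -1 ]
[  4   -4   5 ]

First compute AC:
[[-88,  88,  46],
 [  8,  -8, -98],
 [ 56, -56, -41]]
Now row reduce the product.
R2 ← R2 + (1/11)·R1: [0, 0, -1032/11]
R3 ← R3 + (7/11)·R1: [0, 0, -129/11]
R3 ← R3 − (1/8)·R2: [0, 0, 0]
2 nonzero rows, so rank(AC) = 2.

2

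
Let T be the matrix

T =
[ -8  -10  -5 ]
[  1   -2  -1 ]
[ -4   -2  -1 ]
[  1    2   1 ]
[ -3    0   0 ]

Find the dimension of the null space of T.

1

Row reduce to echelon form.
R2 ← R2 + (1/8)·R1: [0, -13/4, -13/8]
R3 ← R3 − (1/2)·R1: [0, 3, 3/2]
R4 ← R4 + (1/8)·R1: [0, 3/4, 3/8]
R5 ← R5 − (3/8)·R1: [0, 15/4, 15/8]
R3 ← R3 + (12/13)·R2: [0, 0, 0]
R4 ← R4 + (3/13)·R2: [0, 0, 0]
R5 ← R5 + (15/13)·R2: [0, 0, 0]
2 nonzero rows, so rank(T) = 2.
T has 3 columns; by rank–nullity, nullity = 3 − 2 = 1.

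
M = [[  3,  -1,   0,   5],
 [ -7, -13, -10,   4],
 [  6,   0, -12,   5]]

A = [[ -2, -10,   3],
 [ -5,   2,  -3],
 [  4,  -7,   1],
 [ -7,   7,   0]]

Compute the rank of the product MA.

First compute MA:
[[-36,   3,  12],
 [ 11, 142,   8],
 [-95,  59,   6]]
Now row reduce the product.
R2 ← R2 + (11/36)·R1: [0, 1715/12, 35/3]
R3 ← R3 − (95/36)·R1: [0, 613/12, -77/3]
R3 ← R3 − (613/1715)·R2: [0, 0, -1462/49]
3 nonzero rows, so rank(MA) = 3.

3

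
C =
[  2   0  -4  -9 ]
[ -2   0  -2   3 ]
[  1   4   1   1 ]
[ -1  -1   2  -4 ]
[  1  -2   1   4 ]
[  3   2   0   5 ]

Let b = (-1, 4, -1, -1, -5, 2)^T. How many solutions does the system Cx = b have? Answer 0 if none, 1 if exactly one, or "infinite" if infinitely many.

0

Row reduce the augmented matrix [C | b].
R2 ← R2 + R1: [0, 0, -6, -6, 3]
R3 ← R3 − (1/2)·R1: [0, 4, 3, 11/2, -1/2]
R4 ← R4 + (1/2)·R1: [0, -1, 0, -17/2, -3/2]
R5 ← R5 − (1/2)·R1: [0, -2, 3, 17/2, -9/2]
R6 ← R6 − (3/2)·R1: [0, 2, 6, 37/2, 7/2]
Swap R2 ↔ R3
R4 ← R4 + (1/4)·R2: [0, 0, 3/4, -57/8, -13/8]
R5 ← R5 + (1/2)·R2: [0, 0, 9/2, 45/4, -19/4]
R6 ← R6 − (1/2)·R2: [0, 0, 9/2, 63/4, 15/4]
R4 ← R4 + (1/8)·R3: [0, 0, 0, -63/8, -5/4]
R5 ← R5 + (3/4)·R3: [0, 0, 0, 27/4, -5/2]
R6 ← R6 + (3/4)·R3: [0, 0, 0, 45/4, 6]
R5 ← R5 + (6/7)·R4: [0, 0, 0, 0, -25/7]
R6 ← R6 + (10/7)·R4: [0, 0, 0, 0, 59/14]
R6 ← R6 + (59/50)·R5: [0, 0, 0, 0, 0]
The echelon form has 5 nonzero rows; the last pivot sits in the augmented column, so rank(C) = 4 but rank([C|b]) = 5.
Since the ranks differ, the system is inconsistent.
It has no solutions.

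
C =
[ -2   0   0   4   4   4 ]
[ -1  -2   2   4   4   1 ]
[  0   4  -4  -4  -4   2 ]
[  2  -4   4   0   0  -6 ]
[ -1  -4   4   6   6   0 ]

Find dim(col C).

2

Row reduce to echelon form.
R2 ← R2 − (1/2)·R1: [0, -2, 2, 2, 2, -1]
R4 ← R4 + R1: [0, -4, 4, 4, 4, -2]
R5 ← R5 − (1/2)·R1: [0, -4, 4, 4, 4, -2]
R3 ← R3 + (2)·R2: [0, 0, 0, 0, 0, 0]
R4 ← R4 − (2)·R2: [0, 0, 0, 0, 0, 0]
R5 ← R5 − (2)·R2: [0, 0, 0, 0, 0, 0]
Echelon form has 2 nonzero rows, so rank(C) = 2.
The column space has dimension equal to the rank: 2.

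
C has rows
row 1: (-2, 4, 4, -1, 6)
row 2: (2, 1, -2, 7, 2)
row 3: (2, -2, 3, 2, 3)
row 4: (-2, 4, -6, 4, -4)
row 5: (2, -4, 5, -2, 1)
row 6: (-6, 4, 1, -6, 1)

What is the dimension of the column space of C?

5

Row reduce to echelon form.
R2 ← R2 + R1: [0, 5, 2, 6, 8]
R3 ← R3 + R1: [0, 2, 7, 1, 9]
R4 ← R4 − R1: [0, 0, -10, 5, -10]
R5 ← R5 + R1: [0, 0, 9, -3, 7]
R6 ← R6 − (3)·R1: [0, -8, -11, -3, -17]
R3 ← R3 − (2/5)·R2: [0, 0, 31/5, -7/5, 29/5]
R6 ← R6 + (8/5)·R2: [0, 0, -39/5, 33/5, -21/5]
R4 ← R4 + (50/31)·R3: [0, 0, 0, 85/31, -20/31]
R5 ← R5 − (45/31)·R3: [0, 0, 0, -30/31, -44/31]
R6 ← R6 + (39/31)·R3: [0, 0, 0, 150/31, 96/31]
R5 ← R5 + (6/17)·R4: [0, 0, 0, 0, -28/17]
R6 ← R6 − (30/17)·R4: [0, 0, 0, 0, 72/17]
R6 ← R6 + (18/7)·R5: [0, 0, 0, 0, 0]
Echelon form has 5 nonzero rows, so rank(C) = 5.
The column space has dimension equal to the rank: 5.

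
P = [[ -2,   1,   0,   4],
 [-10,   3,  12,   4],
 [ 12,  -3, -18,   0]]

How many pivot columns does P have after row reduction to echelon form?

2

Row reduce to echelon form.
R2 ← R2 − (5)·R1: [0, -2, 12, -16]
R3 ← R3 + (6)·R1: [0, 3, -18, 24]
R3 ← R3 + (3/2)·R2: [0, 0, 0, 0]
Echelon form has 2 nonzero rows, so rank(P) = 2.
Each nonzero row contributes one pivot column: 2 pivot columns.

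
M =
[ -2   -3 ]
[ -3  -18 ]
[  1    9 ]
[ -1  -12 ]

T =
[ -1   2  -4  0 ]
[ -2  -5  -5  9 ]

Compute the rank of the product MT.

2

First compute MT:
[[  8,  11,  23, -27],
 [ 39,  84, 102, -162],
 [-19, -43, -49,  81],
 [ 25,  58,  64, -108]]
Now row reduce the product.
R2 ← R2 − (39/8)·R1: [0, 243/8, -81/8, -243/8]
R3 ← R3 + (19/8)·R1: [0, -135/8, 45/8, 135/8]
R4 ← R4 − (25/8)·R1: [0, 189/8, -63/8, -189/8]
R3 ← R3 + (5/9)·R2: [0, 0, 0, 0]
R4 ← R4 − (7/9)·R2: [0, 0, 0, 0]
2 nonzero rows, so rank(MT) = 2.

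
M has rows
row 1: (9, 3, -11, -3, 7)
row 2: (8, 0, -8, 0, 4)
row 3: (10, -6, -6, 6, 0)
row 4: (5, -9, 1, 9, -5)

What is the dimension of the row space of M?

Row reduce to echelon form.
R2 ← R2 − (8/9)·R1: [0, -8/3, 16/9, 8/3, -20/9]
R3 ← R3 − (10/9)·R1: [0, -28/3, 56/9, 28/3, -70/9]
R4 ← R4 − (5/9)·R1: [0, -32/3, 64/9, 32/3, -80/9]
R3 ← R3 − (7/2)·R2: [0, 0, 0, 0, 0]
R4 ← R4 − (4)·R2: [0, 0, 0, 0, 0]
Echelon form has 2 nonzero rows, so rank(M) = 2.
The row space has dimension equal to the rank: 2.

2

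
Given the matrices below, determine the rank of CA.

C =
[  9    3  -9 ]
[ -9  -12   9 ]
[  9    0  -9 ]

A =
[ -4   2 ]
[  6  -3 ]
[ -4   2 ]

First compute CA:
[[ 18,  -9],
 [-72,  36],
 [  0,   0]]
Now row reduce the product.
R2 ← R2 + (4)·R1: [0, 0]
1 nonzero row, so rank(CA) = 1.

1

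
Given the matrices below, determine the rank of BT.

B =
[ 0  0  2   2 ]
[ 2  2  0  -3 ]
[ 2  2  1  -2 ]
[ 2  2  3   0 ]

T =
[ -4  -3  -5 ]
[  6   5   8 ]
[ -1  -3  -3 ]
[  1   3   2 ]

First compute BT:
[[  0,   0,  -2],
 [  1,  -5,   0],
 [  1,  -5,  -1],
 [  1,  -5,  -3]]
Now row reduce the product.
Swap R1 ↔ R2
R3 ← R3 − R1: [0, 0, -1]
R4 ← R4 − R1: [0, 0, -3]
R3 ← R3 − (1/2)·R2: [0, 0, 0]
R4 ← R4 − (3/2)·R2: [0, 0, 0]
2 nonzero rows, so rank(BT) = 2.

2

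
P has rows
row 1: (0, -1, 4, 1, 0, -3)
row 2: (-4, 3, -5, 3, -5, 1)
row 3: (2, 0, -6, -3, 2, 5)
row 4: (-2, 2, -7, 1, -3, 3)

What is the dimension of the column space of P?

Row reduce to echelon form.
Swap R1 ↔ R2
R3 ← R3 + (1/2)·R1: [0, 3/2, -17/2, -3/2, -1/2, 11/2]
R4 ← R4 − (1/2)·R1: [0, 1/2, -9/2, -1/2, -1/2, 5/2]
R3 ← R3 + (3/2)·R2: [0, 0, -5/2, 0, -1/2, 1]
R4 ← R4 + (1/2)·R2: [0, 0, -5/2, 0, -1/2, 1]
R4 ← R4 − R3: [0, 0, 0, 0, 0, 0]
Echelon form has 3 nonzero rows, so rank(P) = 3.
The column space has dimension equal to the rank: 3.

3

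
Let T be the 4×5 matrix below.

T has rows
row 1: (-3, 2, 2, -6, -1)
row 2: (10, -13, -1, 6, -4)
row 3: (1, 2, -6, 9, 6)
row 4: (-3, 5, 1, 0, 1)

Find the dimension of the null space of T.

2

Row reduce to echelon form.
R2 ← R2 + (10/3)·R1: [0, -19/3, 17/3, -14, -22/3]
R3 ← R3 + (1/3)·R1: [0, 8/3, -16/3, 7, 17/3]
R4 ← R4 − R1: [0, 3, -1, 6, 2]
R3 ← R3 + (8/19)·R2: [0, 0, -56/19, 21/19, 49/19]
R4 ← R4 + (9/19)·R2: [0, 0, 32/19, -12/19, -28/19]
R4 ← R4 + (4/7)·R3: [0, 0, 0, 0, 0]
3 nonzero rows, so rank(T) = 3.
T has 5 columns; by rank–nullity, nullity = 5 − 3 = 2.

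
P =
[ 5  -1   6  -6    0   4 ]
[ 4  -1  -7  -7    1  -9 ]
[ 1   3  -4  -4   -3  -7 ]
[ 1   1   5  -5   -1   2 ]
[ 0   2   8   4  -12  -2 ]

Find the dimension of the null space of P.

1

Row reduce to echelon form.
R2 ← R2 − (4/5)·R1: [0, -1/5, -59/5, -11/5, 1, -61/5]
R3 ← R3 − (1/5)·R1: [0, 16/5, -26/5, -14/5, -3, -39/5]
R4 ← R4 − (1/5)·R1: [0, 6/5, 19/5, -19/5, -1, 6/5]
R3 ← R3 + (16)·R2: [0, 0, -194, -38, 13, -203]
R4 ← R4 + (6)·R2: [0, 0, -67, -17, 5, -72]
R5 ← R5 + (10)·R2: [0, 0, -110, -18, -2, -124]
R4 ← R4 − (67/194)·R3: [0, 0, 0, -376/97, 99/194, -367/194]
R5 ← R5 − (55/97)·R3: [0, 0, 0, 344/97, -909/97, -863/97]
R5 ← R5 + (43/47)·R4: [0, 0, 0, 0, -837/94, -999/94]
5 nonzero rows, so rank(P) = 5.
P has 6 columns; by rank–nullity, nullity = 6 − 5 = 1.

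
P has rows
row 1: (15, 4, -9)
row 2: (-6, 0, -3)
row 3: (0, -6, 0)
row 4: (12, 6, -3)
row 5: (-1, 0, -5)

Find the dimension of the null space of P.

Row reduce to echelon form.
R2 ← R2 + (2/5)·R1: [0, 8/5, -33/5]
R4 ← R4 − (4/5)·R1: [0, 14/5, 21/5]
R5 ← R5 + (1/15)·R1: [0, 4/15, -28/5]
R3 ← R3 + (15/4)·R2: [0, 0, -99/4]
R4 ← R4 − (7/4)·R2: [0, 0, 63/4]
R5 ← R5 − (1/6)·R2: [0, 0, -9/2]
R4 ← R4 + (7/11)·R3: [0, 0, 0]
R5 ← R5 − (2/11)·R3: [0, 0, 0]
3 nonzero rows, so rank(P) = 3.
P has 3 columns; by rank–nullity, nullity = 3 − 3 = 0.

0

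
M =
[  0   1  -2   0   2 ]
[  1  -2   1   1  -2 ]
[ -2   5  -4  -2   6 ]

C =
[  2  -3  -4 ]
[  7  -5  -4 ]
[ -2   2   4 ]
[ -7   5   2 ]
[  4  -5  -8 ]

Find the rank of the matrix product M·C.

First compute MC:
[[ 19, -19, -28],
 [-29,  24,  26],
 [ 77, -67, -80]]
Now row reduce the product.
R2 ← R2 + (29/19)·R1: [0, -5, -318/19]
R3 ← R3 − (77/19)·R1: [0, 10, 636/19]
R3 ← R3 + (2)·R2: [0, 0, 0]
2 nonzero rows, so rank(MC) = 2.

2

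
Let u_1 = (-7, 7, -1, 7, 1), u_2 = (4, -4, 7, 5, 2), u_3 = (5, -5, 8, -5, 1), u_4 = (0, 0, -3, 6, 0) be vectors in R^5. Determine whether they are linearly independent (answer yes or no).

no

Form the matrix with these vectors as rows and row reduce.
R2 ← R2 + (4/7)·R1: [0, 0, 45/7, 9, 18/7]
R3 ← R3 + (5/7)·R1: [0, 0, 51/7, 0, 12/7]
R3 ← R3 − (17/15)·R2: [0, 0, 0, -51/5, -6/5]
R4 ← R4 + (7/15)·R2: [0, 0, 0, 51/5, 6/5]
R4 ← R4 + R3: [0, 0, 0, 0, 0]
3 nonzero rows, so the 4 vectors span a space of dimension 3.
Since 3 < 4, the vectors are linearly dependent.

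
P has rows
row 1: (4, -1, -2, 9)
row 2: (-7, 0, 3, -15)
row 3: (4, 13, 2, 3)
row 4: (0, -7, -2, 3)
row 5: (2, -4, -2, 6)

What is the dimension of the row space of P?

Row reduce to echelon form.
R2 ← R2 + (7/4)·R1: [0, -7/4, -1/2, 3/4]
R3 ← R3 − R1: [0, 14, 4, -6]
R5 ← R5 − (1/2)·R1: [0, -7/2, -1, 3/2]
R3 ← R3 + (8)·R2: [0, 0, 0, 0]
R4 ← R4 − (4)·R2: [0, 0, 0, 0]
R5 ← R5 − (2)·R2: [0, 0, 0, 0]
Echelon form has 2 nonzero rows, so rank(P) = 2.
The row space has dimension equal to the rank: 2.

2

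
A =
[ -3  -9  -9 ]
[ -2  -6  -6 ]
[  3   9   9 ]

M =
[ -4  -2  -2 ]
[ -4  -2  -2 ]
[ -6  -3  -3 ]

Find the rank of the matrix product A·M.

1

First compute AM:
[[102,  51,  51],
 [ 68,  34,  34],
 [-102, -51, -51]]
Now row reduce the product.
R2 ← R2 − (2/3)·R1: [0, 0, 0]
R3 ← R3 + R1: [0, 0, 0]
1 nonzero row, so rank(AM) = 1.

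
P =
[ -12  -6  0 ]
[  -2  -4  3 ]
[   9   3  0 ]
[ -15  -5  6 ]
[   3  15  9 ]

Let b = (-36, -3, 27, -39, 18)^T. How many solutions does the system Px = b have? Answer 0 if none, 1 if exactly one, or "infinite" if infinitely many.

Row reduce the augmented matrix [P | b].
R2 ← R2 − (1/6)·R1: [0, -3, 3, 3]
R3 ← R3 + (3/4)·R1: [0, -3/2, 0, 0]
R4 ← R4 − (5/4)·R1: [0, 5/2, 6, 6]
R5 ← R5 + (1/4)·R1: [0, 27/2, 9, 9]
R3 ← R3 − (1/2)·R2: [0, 0, -3/2, -3/2]
R4 ← R4 + (5/6)·R2: [0, 0, 17/2, 17/2]
R5 ← R5 + (9/2)·R2: [0, 0, 45/2, 45/2]
R4 ← R4 + (17/3)·R3: [0, 0, 0, 0]
R5 ← R5 + (15)·R3: [0, 0, 0, 0]
The echelon form has 3 nonzero rows, and every pivot lies in the first 3 columns, so rank(P) = rank([P|b]) = 3.
The system is consistent.
rank = 3 = number of unknowns, so the solution is unique.

1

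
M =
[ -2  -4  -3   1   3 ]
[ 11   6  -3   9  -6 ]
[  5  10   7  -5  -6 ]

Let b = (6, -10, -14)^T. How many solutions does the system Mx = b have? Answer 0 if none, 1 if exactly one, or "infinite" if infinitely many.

Row reduce the augmented matrix [M | b].
R2 ← R2 + (11/2)·R1: [0, -16, -39/2, 29/2, 21/2, 23]
R3 ← R3 + (5/2)·R1: [0, 0, -1/2, -5/2, 3/2, 1]
The echelon form has 3 nonzero rows, and every pivot lies in the first 5 columns, so rank(M) = rank([M|b]) = 3.
The system is consistent.
rank = 3 < 5 unknowns, so there are infinitely many solutions.

infinite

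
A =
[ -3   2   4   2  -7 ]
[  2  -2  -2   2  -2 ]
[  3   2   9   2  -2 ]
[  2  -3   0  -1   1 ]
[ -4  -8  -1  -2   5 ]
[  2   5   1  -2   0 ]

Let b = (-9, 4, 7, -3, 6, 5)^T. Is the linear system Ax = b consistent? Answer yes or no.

no

Row reduce the augmented matrix [A | b].
R2 ← R2 + (2/3)·R1: [0, -2/3, 2/3, 10/3, -20/3, -2]
R3 ← R3 + R1: [0, 4, 13, 4, -9, -2]
R4 ← R4 + (2/3)·R1: [0, -5/3, 8/3, 1/3, -11/3, -9]
R5 ← R5 − (4/3)·R1: [0, -32/3, -19/3, -14/3, 43/3, 18]
R6 ← R6 + (2/3)·R1: [0, 19/3, 11/3, -2/3, -14/3, -1]
R3 ← R3 + (6)·R2: [0, 0, 17, 24, -49, -14]
R4 ← R4 − (5/2)·R2: [0, 0, 1, -8, 13, -4]
R5 ← R5 − (16)·R2: [0, 0, -17, -58, 121, 50]
R6 ← R6 + (19/2)·R2: [0, 0, 10, 31, -68, -20]
R4 ← R4 − (1/17)·R3: [0, 0, 0, -160/17, 270/17, -54/17]
R5 ← R5 + R3: [0, 0, 0, -34, 72, 36]
R6 ← R6 − (10/17)·R3: [0, 0, 0, 287/17, -666/17, -200/17]
R5 ← R5 − (289/80)·R4: [0, 0, 0, 0, 117/8, 1899/40]
R6 ← R6 + (287/160)·R4: [0, 0, 0, 0, -171/16, -1397/80]
R6 ← R6 + (19/26)·R5: [0, 0, 0, 0, 0, 224/13]
The echelon form has 6 nonzero rows; the last pivot sits in the augmented column, so rank(A) = 5 but rank([A|b]) = 6.
Since the ranks differ, the system is inconsistent.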